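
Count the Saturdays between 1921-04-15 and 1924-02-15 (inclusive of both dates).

148

1921-04-15 is a Friday.
From 1921-04-15 to 1924-02-15 is 1037 days inclusive.
1037 = 7 × 148 + 1, so there are 148 full weeks plus 1 extra day.
Each full week contributes one Saturday: 148 so far.
The 1 extra day is Friday — none qualify.
Total: 148 + 0 = 148.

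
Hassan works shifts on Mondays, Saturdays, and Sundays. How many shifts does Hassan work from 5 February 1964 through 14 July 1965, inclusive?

5 February 1964 is a Wednesday.
The range spans 526 days (inclusive of both endpoints).
526 = 7 × 75 + 1, so there are 75 full weeks plus 1 extra day.
Each full week contributes 3 days from the set (Mon, Sat, Sun): 75 × 3 = 225.
The 1 extra day is Wednesday — none qualify.
Total: 225 + 0 = 225.

225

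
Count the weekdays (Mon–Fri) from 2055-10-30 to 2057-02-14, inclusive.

2055-10-30 is a Saturday.
That's 474 days from start to end, counting both.
474 = 7 × 67 + 5, so there are 67 full weeks plus 5 extra days.
Each full week contributes 5 weekdays (Mon–Fri): 67 × 5 = 335.
The 5 extra days are Saturday, Sunday, Monday, Tuesday, Wednesday — 3 of them qualify.
Total: 335 + 3 = 338.

338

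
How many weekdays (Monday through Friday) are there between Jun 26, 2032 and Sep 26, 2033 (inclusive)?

Jun 26, 2032 is a Saturday.
The range spans 458 days (inclusive of both endpoints).
458 = 7 × 65 + 3, so there are 65 full weeks plus 3 extra days.
Each full week contributes 5 weekdays (Mon–Fri): 65 × 5 = 325.
The 3 extra days are Sat, Sun, Mon — 1 of them qualifies.
Total: 325 + 1 = 326.

326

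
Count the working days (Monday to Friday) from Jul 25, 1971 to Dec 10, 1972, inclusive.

Jul 25, 1971 is a Sunday.
The range spans 505 days (inclusive of both endpoints).
505 = 7 × 72 + 1, so there are 72 full weeks plus 1 extra day.
Each full week contributes 5 weekdays (Mon–Fri): 72 × 5 = 360.
The 1 extra day is Sun — none qualify.
Total: 360 + 0 = 360.

360 weekdays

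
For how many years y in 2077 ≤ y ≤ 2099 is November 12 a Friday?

Day of week of November 12 in each year:
2077: Fri ✓, 2078: Sat, 2079: Sun, 2080: Tue, 2081: Wed, 2082: Thu, 2083: Fri ✓, 2084: Sun, 2085: Mon, 2086: Tue, 2087: Wed, 2088: Fri ✓, 2089: Sat, 2090: Sun, 2091: Mon, 2092: Wed, 2093: Thu, 2094: Fri ✓, 2095: Sat, 2096: Mon, 2097: Tue, 2098: Wed, 2099: Thu
Fridays: 2077, 2083, 2088, 2094.

4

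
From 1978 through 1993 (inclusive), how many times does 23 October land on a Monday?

2

Day of week of October 23 in each year:
1978: Mon ✓, 1979: Tue, 1980: Thu, 1981: Fri, 1982: Sat, 1983: Sun, 1984: Tue, 1985: Wed, 1986: Thu, 1987: Fri, 1988: Sun, 1989: Mon ✓, 1990: Tue, 1991: Wed, 1992: Fri, 1993: Sat
Mondays: 1978, 1989.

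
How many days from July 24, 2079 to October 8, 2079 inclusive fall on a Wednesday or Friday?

July 24, 2079 is a Monday.
From July 24, 2079 to October 8, 2079 is 77 days inclusive.
77 = 7 × 11, so the span is exactly 11 full weeks.
Each full week contributes 2 days from the set (Wed, Fri): 11 × 2 = 22.
Total: 22.

22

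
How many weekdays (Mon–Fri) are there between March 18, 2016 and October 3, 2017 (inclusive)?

403

March 18, 2016 is a Friday.
From March 18, 2016 to October 3, 2017 is 565 days inclusive.
565 = 7 × 80 + 5, so there are 80 full weeks plus 5 extra days.
Each full week contributes 5 weekdays (Mon–Fri): 80 × 5 = 400.
The 5 extra days are Friday, Saturday, Sunday, Monday, Tuesday — 3 of them qualify.
Total: 400 + 3 = 403.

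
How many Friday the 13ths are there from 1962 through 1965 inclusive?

7

Friday-the-13ths by year:
1962: Apr, Jul
1963: Sep, Dec
1964: Mar, Nov
1965: Aug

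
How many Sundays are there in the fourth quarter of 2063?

Oct 1, 2063 is a Monday.
The range spans 92 days (inclusive of both endpoints).
92 = 7 × 13 + 1, so there are 13 full weeks plus 1 extra day.
Each full week contributes one Sunday: 13 so far.
The 1 extra day is Mon — none qualify.
Total: 13 + 0 = 13.

13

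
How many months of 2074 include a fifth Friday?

A month has five Fridays exactly when Friday falls within its first (length − 28) days.
Jan: 31 days, starts Mon → 5 of Mon, Tue, Wed
Feb: 28 days, starts Thu → 5 of (none)
Mar: 31 days, starts Thu → 5 of Thu, Fri, Sat ✓
Apr: 30 days, starts Sun → 5 of Sun, Mon
May: 31 days, starts Tue → 5 of Tue, Wed, Thu
Jun: 30 days, starts Fri → 5 of Fri, Sat ✓
Jul: 31 days, starts Sun → 5 of Sun, Mon, Tue
Aug: 31 days, starts Wed → 5 of Wed, Thu, Fri ✓
Sep: 30 days, starts Sat → 5 of Sat, Sun
Oct: 31 days, starts Mon → 5 of Mon, Tue, Wed
Nov: 30 days, starts Thu → 5 of Thu, Fri ✓
Dec: 31 days, starts Sat → 5 of Sat, Sun, Mon
Months with five Fridays: Mar, Jun, Aug, Nov.

4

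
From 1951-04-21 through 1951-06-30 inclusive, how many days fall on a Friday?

1951-04-21 is a Saturday.
From 1951-04-21 to 1951-06-30 is 71 days inclusive.
71 = 7 × 10 + 1, so there are 10 full weeks plus 1 extra day.
Each full week contributes one Friday: 10 so far.
The 1 extra day is Saturday — none qualify.
Total: 10 + 0 = 10.

10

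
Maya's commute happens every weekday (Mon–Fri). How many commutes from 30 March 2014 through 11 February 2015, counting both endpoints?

228

30 March 2014 is a Sunday.
The range spans 319 days (inclusive of both endpoints).
319 = 7 × 45 + 4, so there are 45 full weeks plus 4 extra days.
Each full week contributes 5 weekdays (Mon–Fri): 45 × 5 = 225.
The 4 extra days are Sunday, Monday, Tuesday, Wednesday — 3 of them qualify.
Total: 225 + 3 = 228.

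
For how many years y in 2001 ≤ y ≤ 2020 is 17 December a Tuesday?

Day of week of December 17 in each year:
2001: Mon, 2002: Tue ✓, 2003: Wed, 2004: Fri, 2005: Sat, 2006: Sun, 2007: Mon, 2008: Wed, 2009: Thu, 2010: Fri, 2011: Sat, 2012: Mon, 2013: Tue ✓, 2014: Wed, 2015: Thu, 2016: Sat, 2017: Sun, 2018: Mon, 2019: Tue ✓, 2020: Thu
Tuesdays: 2002, 2013, 2019.

3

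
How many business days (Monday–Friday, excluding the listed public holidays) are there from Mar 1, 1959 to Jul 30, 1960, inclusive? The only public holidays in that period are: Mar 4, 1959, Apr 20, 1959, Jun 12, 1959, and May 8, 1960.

367 business days

Mar 1, 1959 is a Sunday.
The range spans 518 days (inclusive of both endpoints).
518 = 7 × 74, so the span is exactly 74 full weeks.
Each full week contributes 5 weekdays (Mon–Fri): 74 × 5 = 370.
Holidays: Mar 4, 1959 (Wed); Apr 20, 1959 (Mon); Jun 12, 1959 (Fri); May 8, 1960 (Sun).
3 of the 4 holidays fall on weekdays; the rest are weekends and were already excluded.
Business days: 370 − 3 = 367.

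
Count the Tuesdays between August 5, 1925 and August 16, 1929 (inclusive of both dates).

210

August 5, 1925 is a Wednesday.
The range spans 1473 days (inclusive of both endpoints).
1473 = 7 × 210 + 3, so there are 210 full weeks plus 3 extra days.
Each full week contributes one Tuesday: 210 so far.
The 3 extra days are Wednesday, Thursday, Friday — none qualify.
Total: 210 + 0 = 210.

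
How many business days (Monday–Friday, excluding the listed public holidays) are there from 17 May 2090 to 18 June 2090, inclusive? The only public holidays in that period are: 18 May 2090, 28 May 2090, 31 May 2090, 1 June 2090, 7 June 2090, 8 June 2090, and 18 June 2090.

18 business days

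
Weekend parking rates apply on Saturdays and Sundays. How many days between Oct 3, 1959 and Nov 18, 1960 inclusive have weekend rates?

118

Oct 3, 1959 is a Saturday.
The range spans 413 days (inclusive of both endpoints).
413 = 7 × 59, so the span is exactly 59 full weeks.
Each full week contributes 2 weekend days (Sat, Sun): 59 × 2 = 118.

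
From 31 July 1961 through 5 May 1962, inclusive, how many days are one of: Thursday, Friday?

80

31 July 1961 is a Monday.
That's 279 days from start to end, counting both.
279 = 7 × 39 + 6, so there are 39 full weeks plus 6 extra days.
Each full week contributes 2 days from the set (Thu, Fri): 39 × 2 = 78.
The 6 extra days are Monday, Tuesday, Wednesday, Thursday, Friday, Saturday — 2 of them qualify.
Total: 78 + 2 = 80.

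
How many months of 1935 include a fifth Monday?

A month has five Mondays exactly when Monday falls within its first (length − 28) days.
Jan: 31 days, starts Tue → 5 of Tue, Wed, Thu
Feb: 28 days, starts Fri → 5 of (none)
Mar: 31 days, starts Fri → 5 of Fri, Sat, Sun
Apr: 30 days, starts Mon → 5 of Mon, Tue ✓
May: 31 days, starts Wed → 5 of Wed, Thu, Fri
Jun: 30 days, starts Sat → 5 of Sat, Sun
Jul: 31 days, starts Mon → 5 of Mon, Tue, Wed ✓
Aug: 31 days, starts Thu → 5 of Thu, Fri, Sat
Sep: 30 days, starts Sun → 5 of Sun, Mon ✓
Oct: 31 days, starts Tue → 5 of Tue, Wed, Thu
Nov: 30 days, starts Fri → 5 of Fri, Sat
Dec: 31 days, starts Sun → 5 of Sun, Mon, Tue ✓
Months with five Mondays: Apr, Jul, Sep, Dec.

4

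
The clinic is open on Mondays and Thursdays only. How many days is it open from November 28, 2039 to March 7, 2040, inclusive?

November 28, 2039 is a Monday.
That's 101 days from start to end, counting both.
101 = 7 × 14 + 3, so there are 14 full weeks plus 3 extra days.
Each full week contributes 2 days from the set (Mon, Thu): 14 × 2 = 28.
The 3 extra days are Mon, Tue, Wed — 1 of them qualifies.
Total: 28 + 1 = 29.

29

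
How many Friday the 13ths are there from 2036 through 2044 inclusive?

Friday-the-13ths by year:
2036: Jun
2037: Feb, Mar, Nov
2038: Aug
2039: May
2040: Jan, Apr, Jul
2041: Sep, Dec
2042: Jun
2043: Feb, Mar, Nov
2044: May

16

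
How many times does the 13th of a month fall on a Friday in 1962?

2

The 13th falls on a Friday when the month's 13th has weekday Fri.
Jan 13 is Sat; Feb 13 is Tue; Mar 13 is Tue; Apr 13 is Fri ✓; May 13 is Sun; Jun 13 is Wed; Jul 13 is Fri ✓; Aug 13 is Mon; Sep 13 is Thu; Oct 13 is Sat; Nov 13 is Tue; Dec 13 is Thu.
Friday the 13ths: Apr, Jul.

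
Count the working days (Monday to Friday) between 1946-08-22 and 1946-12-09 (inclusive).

78 weekdays

1946-08-22 is a Thursday.
From 1946-08-22 to 1946-12-09 is 110 days inclusive.
110 = 7 × 15 + 5, so there are 15 full weeks plus 5 extra days.
Each full week contributes 5 weekdays (Mon–Fri): 15 × 5 = 75.
The 5 extra days are Thursday, Friday, Saturday, Sunday, Monday — 3 of them qualify.
Total: 75 + 3 = 78.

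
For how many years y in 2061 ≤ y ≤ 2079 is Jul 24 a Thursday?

Day of week of July 24 in each year:
2061: Sun, 2062: Mon, 2063: Tue, 2064: Thu ✓, 2065: Fri, 2066: Sat, 2067: Sun, 2068: Tue, 2069: Wed, 2070: Thu ✓, 2071: Fri, 2072: Sun, 2073: Mon, 2074: Tue, 2075: Wed, 2076: Fri, 2077: Sat, 2078: Sun, 2079: Mon
Thursdays: 2064, 2070.

2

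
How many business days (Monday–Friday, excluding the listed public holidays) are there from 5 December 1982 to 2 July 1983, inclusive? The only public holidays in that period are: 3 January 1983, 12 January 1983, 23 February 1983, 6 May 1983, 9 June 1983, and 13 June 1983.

144 business days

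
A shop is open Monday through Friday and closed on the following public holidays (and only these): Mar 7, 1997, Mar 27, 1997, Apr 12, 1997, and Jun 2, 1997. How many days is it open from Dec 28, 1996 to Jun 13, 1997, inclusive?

Dec 28, 1996 is a Saturday.
From Dec 28, 1996 to Jun 13, 1997 is 168 days inclusive.
168 = 7 × 24, so the span is exactly 24 full weeks.
Each full week contributes 5 weekdays (Mon–Fri): 24 × 5 = 120.
Total: 120.
Holidays: Mar 7, 1997 (Fri); Mar 27, 1997 (Thu); Apr 12, 1997 (Sat); Jun 2, 1997 (Mon).
3 of the 4 holidays fall on weekdays; the rest are weekends and were already excluded.
Business days: 120 − 3 = 117.

117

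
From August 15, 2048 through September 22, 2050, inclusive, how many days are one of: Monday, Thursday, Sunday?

330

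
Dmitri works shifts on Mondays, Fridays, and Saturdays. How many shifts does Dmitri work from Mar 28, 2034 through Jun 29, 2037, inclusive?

510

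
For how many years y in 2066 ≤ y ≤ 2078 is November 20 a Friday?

2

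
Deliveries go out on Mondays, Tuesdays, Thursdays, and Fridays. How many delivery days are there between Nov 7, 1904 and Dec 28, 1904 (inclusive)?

Nov 7, 1904 is a Monday.
That's 52 days from start to end, counting both.
52 = 7 × 7 + 3, so there are 7 full weeks plus 3 extra days.
Each full week contributes 4 days from the set (Mon, Tue, Thu, Fri): 7 × 4 = 28.
The 3 extra days are Mon, Tue, Wed — 2 of them qualify.
Total: 28 + 2 = 30.

30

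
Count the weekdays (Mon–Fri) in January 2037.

January 1, 2037 is a Thursday.
That's 31 days from start to end, counting both.
31 = 7 × 4 + 3, so there are 4 full weeks plus 3 extra days.
Each full week contributes 5 weekdays (Mon–Fri): 4 × 5 = 20.
The 3 extra days are Thursday, Friday, Saturday — 2 of them qualify.
Total: 20 + 2 = 22.

22 weekdays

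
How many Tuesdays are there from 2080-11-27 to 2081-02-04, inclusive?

2080-11-27 is a Wednesday.
The range spans 70 days (inclusive of both endpoints).
70 = 7 × 10, so the span is exactly 10 full weeks.
Each full week contributes one Tuesday: 10 so far.
Total: 10.

10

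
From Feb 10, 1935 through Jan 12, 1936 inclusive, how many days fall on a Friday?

48

Feb 10, 1935 is a Sunday.
From Feb 10, 1935 to Jan 12, 1936 is 337 days inclusive.
337 = 7 × 48 + 1, so there are 48 full weeks plus 1 extra day.
Each full week contributes one Friday: 48 so far.
The 1 extra day is Sunday — none qualify.
Total: 48 + 0 = 48.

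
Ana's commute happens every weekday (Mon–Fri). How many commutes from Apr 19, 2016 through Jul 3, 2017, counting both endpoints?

315

Apr 19, 2016 is a Tuesday.
That's 441 days from start to end, counting both.
441 = 7 × 63, so the span is exactly 63 full weeks.
Each full week contributes 5 weekdays (Mon–Fri): 63 × 5 = 315.
Total: 315.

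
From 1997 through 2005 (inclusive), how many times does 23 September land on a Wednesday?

Day of week of September 23 in each year:
1997: Tue, 1998: Wed ✓, 1999: Thu, 2000: Sat, 2001: Sun, 2002: Mon, 2003: Tue, 2004: Thu, 2005: Fri
Wednesdays: 1998.

1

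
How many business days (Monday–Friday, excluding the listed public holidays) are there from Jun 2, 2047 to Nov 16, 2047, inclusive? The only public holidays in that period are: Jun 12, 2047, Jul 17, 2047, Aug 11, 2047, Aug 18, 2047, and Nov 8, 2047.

117 business days

Jun 2, 2047 is a Sunday.
The range spans 168 days (inclusive of both endpoints).
168 = 7 × 24, so the span is exactly 24 full weeks.
Each full week contributes 5 weekdays (Mon–Fri): 24 × 5 = 120.
Holidays: Jun 12, 2047 (Wed); Jul 17, 2047 (Wed); Aug 11, 2047 (Sun); Aug 18, 2047 (Sun); Nov 8, 2047 (Fri).
3 of the 5 holidays fall on weekdays; the rest are weekends and were already excluded.
Business days: 120 − 3 = 117.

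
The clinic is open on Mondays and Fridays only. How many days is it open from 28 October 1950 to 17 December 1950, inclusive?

28 October 1950 is a Saturday.
That's 51 days from start to end, counting both.
51 = 7 × 7 + 2, so there are 7 full weeks plus 2 extra days.
Each full week contributes 2 days from the set (Mon, Fri): 7 × 2 = 14.
The 2 extra days are Saturday, Sunday — none qualify.
Total: 14 + 0 = 14.

14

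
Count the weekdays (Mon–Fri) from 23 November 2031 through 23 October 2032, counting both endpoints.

240 weekdays

23 November 2031 is a Sunday.
From 23 November 2031 to 23 October 2032 is 336 days inclusive.
336 = 7 × 48, so the span is exactly 48 full weeks.
Each full week contributes 5 weekdays (Mon–Fri): 48 × 5 = 240.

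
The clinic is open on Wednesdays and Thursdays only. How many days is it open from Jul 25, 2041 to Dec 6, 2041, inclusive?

Jul 25, 2041 is a Thursday.
The range spans 135 days (inclusive of both endpoints).
135 = 7 × 19 + 2, so there are 19 full weeks plus 2 extra days.
Each full week contributes 2 days from the set (Wed, Thu): 19 × 2 = 38.
The 2 extra days are Thu, Fri — 1 of them qualifies.
Total: 38 + 1 = 39.

39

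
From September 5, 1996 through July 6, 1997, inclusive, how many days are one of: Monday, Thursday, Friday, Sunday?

175

September 5, 1996 is a Thursday.
From September 5, 1996 to July 6, 1997 is 305 days inclusive.
305 = 7 × 43 + 4, so there are 43 full weeks plus 4 extra days.
Each full week contributes 4 days from the set (Mon, Thu, Fri, Sun): 43 × 4 = 172.
The 4 extra days are Thursday, Friday, Saturday, Sunday — 3 of them qualify.
Total: 172 + 3 = 175.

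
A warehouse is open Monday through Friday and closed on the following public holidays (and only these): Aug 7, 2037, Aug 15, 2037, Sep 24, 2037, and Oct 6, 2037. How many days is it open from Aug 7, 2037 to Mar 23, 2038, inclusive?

160

Aug 7, 2037 is a Friday.
From Aug 7, 2037 to Mar 23, 2038 is 229 days inclusive.
229 = 7 × 32 + 5, so there are 32 full weeks plus 5 extra days.
Each full week contributes 5 weekdays (Mon–Fri): 32 × 5 = 160.
The 5 extra days are Friday, Saturday, Sunday, Monday, Tuesday — 3 of them qualify.
Total: 160 + 3 = 163.
Holidays: Aug 7, 2037 (Fri); Aug 15, 2037 (Sat); Sep 24, 2037 (Thu); Oct 6, 2037 (Tue).
3 of the 4 holidays fall on weekdays; the rest are weekends and were already excluded.
Business days: 163 − 3 = 160.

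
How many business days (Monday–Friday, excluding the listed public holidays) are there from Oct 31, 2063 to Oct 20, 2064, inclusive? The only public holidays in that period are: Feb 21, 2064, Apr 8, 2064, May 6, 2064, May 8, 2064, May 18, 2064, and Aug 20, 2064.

249 business days

Oct 31, 2063 is a Wednesday.
From Oct 31, 2063 to Oct 20, 2064 is 356 days inclusive.
356 = 7 × 50 + 6, so there are 50 full weeks plus 6 extra days.
Each full week contributes 5 weekdays (Mon–Fri): 50 × 5 = 250.
The 6 extra days are Wednesday, Thursday, Friday, Saturday, Sunday, Monday — 4 of them qualify.
Total: 250 + 4 = 254.
Holidays: Feb 21, 2064 (Thu); Apr 8, 2064 (Tue); May 6, 2064 (Tue); May 8, 2064 (Thu); May 18, 2064 (Sun); Aug 20, 2064 (Wed).
5 of the 6 holidays fall on weekdays; the rest are weekends and were already excluded.
Business days: 254 − 5 = 249.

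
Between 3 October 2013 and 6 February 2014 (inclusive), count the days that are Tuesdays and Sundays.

3 October 2013 is a Thursday.
The range spans 127 days (inclusive of both endpoints).
127 = 7 × 18 + 1, so there are 18 full weeks plus 1 extra day.
Each full week contributes 2 days from the set (Tue, Sun): 18 × 2 = 36.
The 1 extra day is Thu — none qualify.
Total: 36 + 0 = 36.

36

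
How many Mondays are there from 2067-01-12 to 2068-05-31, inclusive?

72

2067-01-12 is a Wednesday.
That's 506 days from start to end, counting both.
506 = 7 × 72 + 2, so there are 72 full weeks plus 2 extra days.
Each full week contributes one Monday: 72 so far.
The 2 extra days are Wednesday, Thursday — none qualify.
Total: 72 + 0 = 72.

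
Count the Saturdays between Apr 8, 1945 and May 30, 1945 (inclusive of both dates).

7

Apr 8, 1945 is a Sunday.
The range spans 53 days (inclusive of both endpoints).
53 = 7 × 7 + 4, so there are 7 full weeks plus 4 extra days.
Each full week contributes one Saturday: 7 so far.
The 4 extra days are Sun, Mon, Tue, Wed — none qualify.
Total: 7 + 0 = 7.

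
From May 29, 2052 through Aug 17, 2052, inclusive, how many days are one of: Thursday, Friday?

May 29, 2052 is a Wednesday.
The range spans 81 days (inclusive of both endpoints).
81 = 7 × 11 + 4, so there are 11 full weeks plus 4 extra days.
Each full week contributes 2 days from the set (Thu, Fri): 11 × 2 = 22.
The 4 extra days are Wed, Thu, Fri, Sat — 2 of them qualify.
Total: 22 + 2 = 24.

24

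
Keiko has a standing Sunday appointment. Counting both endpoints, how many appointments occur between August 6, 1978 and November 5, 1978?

14 Sundays

August 6, 1978 is a Sunday.
From August 6, 1978 to November 5, 1978 is 92 days inclusive.
92 = 7 × 13 + 1, so there are 13 full weeks plus 1 extra day.
Each full week contributes one Sunday: 13 so far.
The 1 extra day is Sun — 1 of them qualifies.
Total: 13 + 1 = 14.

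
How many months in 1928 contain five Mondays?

5

A month has five Mondays exactly when Monday falls within its first (length − 28) days.
Jan: 31 days, starts Sun → 5 of Sun, Mon, Tue ✓
Feb: 29 days, starts Wed → 5 of Wed
Mar: 31 days, starts Thu → 5 of Thu, Fri, Sat
Apr: 30 days, starts Sun → 5 of Sun, Mon ✓
May: 31 days, starts Tue → 5 of Tue, Wed, Thu
Jun: 30 days, starts Fri → 5 of Fri, Sat
Jul: 31 days, starts Sun → 5 of Sun, Mon, Tue ✓
Aug: 31 days, starts Wed → 5 of Wed, Thu, Fri
Sep: 30 days, starts Sat → 5 of Sat, Sun
Oct: 31 days, starts Mon → 5 of Mon, Tue, Wed ✓
Nov: 30 days, starts Thu → 5 of Thu, Fri
Dec: 31 days, starts Sat → 5 of Sat, Sun, Mon ✓
Months with five Mondays: Jan, Apr, Jul, Oct, Dec.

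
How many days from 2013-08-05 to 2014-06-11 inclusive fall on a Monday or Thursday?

89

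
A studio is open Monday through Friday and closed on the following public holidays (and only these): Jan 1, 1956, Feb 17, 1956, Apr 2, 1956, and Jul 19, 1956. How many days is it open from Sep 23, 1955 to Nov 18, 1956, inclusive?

Sep 23, 1955 is a Friday.
That's 423 days from start to end, counting both.
423 = 7 × 60 + 3, so there are 60 full weeks plus 3 extra days.
Each full week contributes 5 weekdays (Mon–Fri): 60 × 5 = 300.
The 3 extra days are Friday, Saturday, Sunday — 1 of them qualifies.
Total: 300 + 1 = 301.
Holidays: Jan 1, 1956 (Sun); Feb 17, 1956 (Fri); Apr 2, 1956 (Mon); Jul 19, 1956 (Thu).
3 of the 4 holidays fall on weekdays; the rest are weekends and were already excluded.
Business days: 301 − 3 = 298.

298 business days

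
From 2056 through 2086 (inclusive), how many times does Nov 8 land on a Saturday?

4

Day of week of November 8 in each year:
2056: Wed, 2057: Thu, 2058: Fri, 2059: Sat ✓, 2060: Mon, 2061: Tue, 2062: Wed, 2063: Thu, 2064: Sat ✓, 2065: Sun, 2066: Mon, 2067: Tue, 2068: Thu, 2069: Fri, 2070: Sat ✓, 2071: Sun, 2072: Tue, 2073: Wed, 2074: Thu, 2075: Fri, 2076: Sun, 2077: Mon, 2078: Tue, 2079: Wed, 2080: Fri, 2081: Sat ✓, 2082: Sun, 2083: Mon, 2084: Wed, 2085: Thu, 2086: Fri
Saturdays: 2059, 2064, 2070, 2081.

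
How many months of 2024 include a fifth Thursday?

4

A month has five Thursdays exactly when Thursday falls within its first (length − 28) days.
Jan: 31 days, starts Mon → 5 of Mon, Tue, Wed
Feb: 29 days, starts Thu → 5 of Thu ✓
Mar: 31 days, starts Fri → 5 of Fri, Sat, Sun
Apr: 30 days, starts Mon → 5 of Mon, Tue
May: 31 days, starts Wed → 5 of Wed, Thu, Fri ✓
Jun: 30 days, starts Sat → 5 of Sat, Sun
Jul: 31 days, starts Mon → 5 of Mon, Tue, Wed
Aug: 31 days, starts Thu → 5 of Thu, Fri, Sat ✓
Sep: 30 days, starts Sun → 5 of Sun, Mon
Oct: 31 days, starts Tue → 5 of Tue, Wed, Thu ✓
Nov: 30 days, starts Fri → 5 of Fri, Sat
Dec: 31 days, starts Sun → 5 of Sun, Mon, Tue
Months with five Thursdays: Feb, May, Aug, Oct.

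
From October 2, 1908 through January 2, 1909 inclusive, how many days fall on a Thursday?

October 2, 1908 is a Friday.
The range spans 93 days (inclusive of both endpoints).
93 = 7 × 13 + 2, so there are 13 full weeks plus 2 extra days.
Each full week contributes one Thursday: 13 so far.
The 2 extra days are Friday, Saturday — none qualify.
Total: 13 + 0 = 13.

13 Thursdays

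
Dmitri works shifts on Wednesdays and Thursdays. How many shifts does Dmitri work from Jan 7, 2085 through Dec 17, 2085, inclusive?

Jan 7, 2085 is a Sunday.
From Jan 7, 2085 to Dec 17, 2085 is 345 days inclusive.
345 = 7 × 49 + 2, so there are 49 full weeks plus 2 extra days.
Each full week contributes 2 days from the set (Wed, Thu): 49 × 2 = 98.
The 2 extra days are Sun, Mon — none qualify.
Total: 98 + 0 = 98.

98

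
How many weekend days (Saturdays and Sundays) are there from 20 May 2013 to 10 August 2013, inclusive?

23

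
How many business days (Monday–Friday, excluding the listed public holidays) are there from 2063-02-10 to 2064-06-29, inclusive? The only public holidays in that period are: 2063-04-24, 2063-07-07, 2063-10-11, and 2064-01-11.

357 business days

2063-02-10 is a Saturday.
From 2063-02-10 to 2064-06-29 is 506 days inclusive.
506 = 7 × 72 + 2, so there are 72 full weeks plus 2 extra days.
Each full week contributes 5 weekdays (Mon–Fri): 72 × 5 = 360.
The 2 extra days are Saturday, Sunday — none qualify.
Total: 360 + 0 = 360.
Holidays: 2063-04-24 (Tue); 2063-07-07 (Sat); 2063-10-11 (Thu); 2064-01-11 (Fri).
3 of the 4 holidays fall on weekdays; the rest are weekends and were already excluded.
Business days: 360 − 3 = 357.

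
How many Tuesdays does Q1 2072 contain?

2072-01-01 is a Friday.
From 2072-01-01 to 2072-03-31 is 91 days inclusive.
91 = 7 × 13, so the span is exactly 13 full weeks.
Each full week contributes one Tuesday: 13 so far.
Total: 13.

13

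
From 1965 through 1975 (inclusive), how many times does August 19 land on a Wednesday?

1

Day of week of August 19 in each year:
1965: Thu, 1966: Fri, 1967: Sat, 1968: Mon, 1969: Tue, 1970: Wed ✓, 1971: Thu, 1972: Sat, 1973: Sun, 1974: Mon, 1975: Tue
Wednesdays: 1970.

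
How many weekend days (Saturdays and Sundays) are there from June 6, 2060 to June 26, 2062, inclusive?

June 6, 2060 is a Sunday.
From June 6, 2060 to June 26, 2062 is 751 days inclusive.
751 = 7 × 107 + 2, so there are 107 full weeks plus 2 extra days.
Each full week contributes 2 weekend days (Sat, Sun): 107 × 2 = 214.
The 2 extra days are Sun, Mon — 1 of them qualifies.
Total: 214 + 1 = 215.

215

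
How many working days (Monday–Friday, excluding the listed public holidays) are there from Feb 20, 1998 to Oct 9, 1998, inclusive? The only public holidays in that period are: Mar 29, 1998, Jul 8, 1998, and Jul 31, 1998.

Feb 20, 1998 is a Friday.
From Feb 20, 1998 to Oct 9, 1998 is 232 days inclusive.
232 = 7 × 33 + 1, so there are 33 full weeks plus 1 extra day.
Each full week contributes 5 weekdays (Mon–Fri): 33 × 5 = 165.
The 1 extra day is Friday — 1 of them qualifies.
Total: 165 + 1 = 166.
Holidays: Mar 29, 1998 (Sun); Jul 8, 1998 (Wed); Jul 31, 1998 (Fri).
2 of the 3 holidays fall on weekdays; the rest are weekends and were already excluded.
Business days: 166 − 2 = 164.

164 working days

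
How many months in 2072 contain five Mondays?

A month has five Mondays exactly when Monday falls within its first (length − 28) days.
Jan: 31 days, starts Fri → 5 of Fri, Sat, Sun
Feb: 29 days, starts Mon → 5 of Mon ✓
Mar: 31 days, starts Tue → 5 of Tue, Wed, Thu
Apr: 30 days, starts Fri → 5 of Fri, Sat
May: 31 days, starts Sun → 5 of Sun, Mon, Tue ✓
Jun: 30 days, starts Wed → 5 of Wed, Thu
Jul: 31 days, starts Fri → 5 of Fri, Sat, Sun
Aug: 31 days, starts Mon → 5 of Mon, Tue, Wed ✓
Sep: 30 days, starts Thu → 5 of Thu, Fri
Oct: 31 days, starts Sat → 5 of Sat, Sun, Mon ✓
Nov: 30 days, starts Tue → 5 of Tue, Wed
Dec: 31 days, starts Thu → 5 of Thu, Fri, Sat
Months with five Mondays: Feb, May, Aug, Oct.

4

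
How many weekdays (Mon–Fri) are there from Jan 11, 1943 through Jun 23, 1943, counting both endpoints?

118

Jan 11, 1943 is a Monday.
From Jan 11, 1943 to Jun 23, 1943 is 164 days inclusive.
164 = 7 × 23 + 3, so there are 23 full weeks plus 3 extra days.
Each full week contributes 5 weekdays (Mon–Fri): 23 × 5 = 115.
The 3 extra days are Mon, Tue, Wed — 3 of them qualify.
Total: 115 + 3 = 118.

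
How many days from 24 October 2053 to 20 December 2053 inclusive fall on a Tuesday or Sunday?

16

24 October 2053 is a Friday.
That's 58 days from start to end, counting both.
58 = 7 × 8 + 2, so there are 8 full weeks plus 2 extra days.
Each full week contributes 2 days from the set (Tue, Sun): 8 × 2 = 16.
The 2 extra days are Fri, Sat — none qualify.
Total: 16 + 0 = 16.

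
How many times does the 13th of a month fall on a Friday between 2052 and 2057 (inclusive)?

Friday-the-13ths by year:
2052: Sep, Dec
2053: Jun
2054: Feb, Mar, Nov
2055: Aug
2056: Oct
2057: Apr, Jul

10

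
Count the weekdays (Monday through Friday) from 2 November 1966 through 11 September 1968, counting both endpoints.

2 November 1966 is a Wednesday.
That's 680 days from start to end, counting both.
680 = 7 × 97 + 1, so there are 97 full weeks plus 1 extra day.
Each full week contributes 5 weekdays (Mon–Fri): 97 × 5 = 485.
The 1 extra day is Wed — 1 of them qualifies.
Total: 485 + 1 = 486.

486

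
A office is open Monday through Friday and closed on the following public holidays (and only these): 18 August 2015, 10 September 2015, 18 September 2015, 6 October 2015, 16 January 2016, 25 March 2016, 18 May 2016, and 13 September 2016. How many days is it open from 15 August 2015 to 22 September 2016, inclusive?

15 August 2015 is a Saturday.
The range spans 405 days (inclusive of both endpoints).
405 = 7 × 57 + 6, so there are 57 full weeks plus 6 extra days.
Each full week contributes 5 weekdays (Mon–Fri): 57 × 5 = 285.
The 6 extra days are Saturday, Sunday, Monday, Tuesday, Wednesday, Thursday — 4 of them qualify.
Total: 285 + 4 = 289.
Holidays: 18 August 2015 (Tue); 10 September 2015 (Thu); 18 September 2015 (Fri); 6 October 2015 (Tue); 16 January 2016 (Sat); 25 March 2016 (Fri); 18 May 2016 (Wed); 13 September 2016 (Tue).
7 of the 8 holidays fall on weekdays; the rest are weekends and were already excluded.
Business days: 289 − 7 = 282.

282 working days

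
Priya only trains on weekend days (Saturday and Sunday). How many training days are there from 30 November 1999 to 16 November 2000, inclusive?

100

30 November 1999 is a Tuesday.
From 30 November 1999 to 16 November 2000 is 353 days inclusive.
353 = 7 × 50 + 3, so there are 50 full weeks plus 3 extra days.
Each full week contributes 2 weekend days (Sat, Sun): 50 × 2 = 100.
The 3 extra days are Tuesday, Wednesday, Thursday — none qualify.
Total: 100 + 0 = 100.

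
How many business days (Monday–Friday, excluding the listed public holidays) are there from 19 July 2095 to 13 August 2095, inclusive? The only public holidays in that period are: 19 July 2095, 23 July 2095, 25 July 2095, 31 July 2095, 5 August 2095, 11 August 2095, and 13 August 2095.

15 business days

19 July 2095 is a Tuesday.
From 19 July 2095 to 13 August 2095 is 26 days inclusive.
26 = 7 × 3 + 5, so there are 3 full weeks plus 5 extra days.
Each full week contributes 5 weekdays (Mon–Fri): 3 × 5 = 15.
The 5 extra days are Tue, Wed, Thu, Fri, Sat — 4 of them qualify.
Total: 15 + 4 = 19.
Holidays: 19 July 2095 (Tue); 23 July 2095 (Sat); 25 July 2095 (Mon); 31 July 2095 (Sun); 5 August 2095 (Fri); 11 August 2095 (Thu); 13 August 2095 (Sat).
4 of the 7 holidays fall on weekdays; the rest are weekends and were already excluded.
Business days: 19 − 4 = 15.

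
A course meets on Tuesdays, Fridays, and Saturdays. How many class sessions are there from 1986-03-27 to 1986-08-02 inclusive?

56

1986-03-27 is a Thursday.
From 1986-03-27 to 1986-08-02 is 129 days inclusive.
129 = 7 × 18 + 3, so there are 18 full weeks plus 3 extra days.
Each full week contributes 3 days from the set (Tue, Fri, Sat): 18 × 3 = 54.
The 3 extra days are Thu, Fri, Sat — 2 of them qualify.
Total: 54 + 2 = 56.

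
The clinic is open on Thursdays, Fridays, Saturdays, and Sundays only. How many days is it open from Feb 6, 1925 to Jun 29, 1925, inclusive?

Feb 6, 1925 is a Friday.
That's 144 days from start to end, counting both.
144 = 7 × 20 + 4, so there are 20 full weeks plus 4 extra days.
Each full week contributes 4 days from the set (Thu, Fri, Sat, Sun): 20 × 4 = 80.
The 4 extra days are Fri, Sat, Sun, Mon — 3 of them qualify.
Total: 80 + 3 = 83.

83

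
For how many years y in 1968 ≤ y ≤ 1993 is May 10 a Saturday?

4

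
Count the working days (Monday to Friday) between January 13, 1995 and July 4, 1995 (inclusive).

January 13, 1995 is a Friday.
That's 173 days from start to end, counting both.
173 = 7 × 24 + 5, so there are 24 full weeks plus 5 extra days.
Each full week contributes 5 weekdays (Mon–Fri): 24 × 5 = 120.
The 5 extra days are Fri, Sat, Sun, Mon, Tue — 3 of them qualify.
Total: 120 + 3 = 123.

123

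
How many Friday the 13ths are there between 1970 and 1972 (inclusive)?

5

Friday-the-13ths by year:
1970: Feb, Mar, Nov
1971: Aug
1972: Oct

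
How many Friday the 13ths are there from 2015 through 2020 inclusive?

12

Friday-the-13ths by year:
2015: Feb, Mar, Nov
2016: May
2017: Jan, Oct
2018: Apr, Jul
2019: Sep, Dec
2020: Mar, Nov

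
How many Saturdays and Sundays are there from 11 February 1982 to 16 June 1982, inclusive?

36

11 February 1982 is a Thursday.
From 11 February 1982 to 16 June 1982 is 126 days inclusive.
126 = 7 × 18, so the span is exactly 18 full weeks.
Each full week contributes 2 weekend days (Sat, Sun): 18 × 2 = 36.
Total: 36.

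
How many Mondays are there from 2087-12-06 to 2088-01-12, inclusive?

2087-12-06 is a Saturday.
The range spans 38 days (inclusive of both endpoints).
38 = 7 × 5 + 3, so there are 5 full weeks plus 3 extra days.
Each full week contributes one Monday: 5 so far.
The 3 extra days are Saturday, Sunday, Monday — 1 of them qualifies.
Total: 5 + 1 = 6.

6 Mondays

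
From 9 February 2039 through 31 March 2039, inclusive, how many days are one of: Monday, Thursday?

9 February 2039 is a Wednesday.
That's 51 days from start to end, counting both.
51 = 7 × 7 + 2, so there are 7 full weeks plus 2 extra days.
Each full week contributes 2 days from the set (Mon, Thu): 7 × 2 = 14.
The 2 extra days are Wednesday, Thursday — 1 of them qualifies.
Total: 14 + 1 = 15.

15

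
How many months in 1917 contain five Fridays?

4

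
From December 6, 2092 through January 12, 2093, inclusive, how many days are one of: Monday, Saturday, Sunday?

December 6, 2092 is a Saturday.
That's 38 days from start to end, counting both.
38 = 7 × 5 + 3, so there are 5 full weeks plus 3 extra days.
Each full week contributes 3 days from the set (Mon, Sat, Sun): 5 × 3 = 15.
The 3 extra days are Sat, Sun, Mon — 3 of them qualify.
Total: 15 + 3 = 18.

18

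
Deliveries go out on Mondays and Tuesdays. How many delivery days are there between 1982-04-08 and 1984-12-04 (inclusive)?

278

1982-04-08 is a Thursday.
From 1982-04-08 to 1984-12-04 is 972 days inclusive.
972 = 7 × 138 + 6, so there are 138 full weeks plus 6 extra days.
Each full week contributes 2 days from the set (Mon, Tue): 138 × 2 = 276.
The 6 extra days are Thu, Fri, Sat, Sun, Mon, Tue — 2 of them qualify.
Total: 276 + 2 = 278.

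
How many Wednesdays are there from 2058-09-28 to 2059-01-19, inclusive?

2058-09-28 is a Saturday.
That's 114 days from start to end, counting both.
114 = 7 × 16 + 2, so there are 16 full weeks plus 2 extra days.
Each full week contributes one Wednesday: 16 so far.
The 2 extra days are Saturday, Sunday — none qualify.
Total: 16 + 0 = 16.

16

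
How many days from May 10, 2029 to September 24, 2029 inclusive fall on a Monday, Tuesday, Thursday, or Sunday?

79

May 10, 2029 is a Thursday.
The range spans 138 days (inclusive of both endpoints).
138 = 7 × 19 + 5, so there are 19 full weeks plus 5 extra days.
Each full week contributes 4 days from the set (Mon, Tue, Thu, Sun): 19 × 4 = 76.
The 5 extra days are Thursday, Friday, Saturday, Sunday, Monday — 3 of them qualify.
Total: 76 + 3 = 79.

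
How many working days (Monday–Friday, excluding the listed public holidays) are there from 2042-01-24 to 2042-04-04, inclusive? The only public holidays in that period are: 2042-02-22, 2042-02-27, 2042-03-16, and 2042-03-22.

50

2042-01-24 is a Friday.
The range spans 71 days (inclusive of both endpoints).
71 = 7 × 10 + 1, so there are 10 full weeks plus 1 extra day.
Each full week contributes 5 weekdays (Mon–Fri): 10 × 5 = 50.
The 1 extra day is Friday — 1 of them qualifies.
Total: 50 + 1 = 51.
Holidays: 2042-02-22 (Sat); 2042-02-27 (Thu); 2042-03-16 (Sun); 2042-03-22 (Sat).
1 of the 4 holidays fall on weekdays; the rest are weekends and were already excluded.
Business days: 51 − 1 = 50.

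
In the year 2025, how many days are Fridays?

52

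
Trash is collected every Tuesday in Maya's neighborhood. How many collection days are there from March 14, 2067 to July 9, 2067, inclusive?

17

March 14, 2067 is a Monday.
The range spans 118 days (inclusive of both endpoints).
118 = 7 × 16 + 6, so there are 16 full weeks plus 6 extra days.
Each full week contributes one Tuesday: 16 so far.
The 6 extra days are Monday, Tuesday, Wednesday, Thursday, Friday, Saturday — 1 of them qualifies.
Total: 16 + 1 = 17.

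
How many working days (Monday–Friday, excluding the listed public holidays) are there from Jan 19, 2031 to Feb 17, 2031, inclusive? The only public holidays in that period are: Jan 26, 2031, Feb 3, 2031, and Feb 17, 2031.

Jan 19, 2031 is a Sunday.
From Jan 19, 2031 to Feb 17, 2031 is 30 days inclusive.
30 = 7 × 4 + 2, so there are 4 full weeks plus 2 extra days.
Each full week contributes 5 weekdays (Mon–Fri): 4 × 5 = 20.
The 2 extra days are Sun, Mon — 1 of them qualifies.
Total: 20 + 1 = 21.
Holidays: Jan 26, 2031 (Sun); Feb 3, 2031 (Mon); Feb 17, 2031 (Mon).
2 of the 3 holidays fall on weekdays; the rest are weekends and were already excluded.
Business days: 21 − 2 = 19.

19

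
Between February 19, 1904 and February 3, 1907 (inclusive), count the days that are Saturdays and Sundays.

February 19, 1904 is a Friday.
The range spans 1081 days (inclusive of both endpoints).
1081 = 7 × 154 + 3, so there are 154 full weeks plus 3 extra days.
Each full week contributes 2 days from the set (Sat, Sun): 154 × 2 = 308.
The 3 extra days are Friday, Saturday, Sunday — 2 of them qualify.
Total: 308 + 2 = 310.

310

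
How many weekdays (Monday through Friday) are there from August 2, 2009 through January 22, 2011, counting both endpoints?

August 2, 2009 is a Sunday.
That's 539 days from start to end, counting both.
539 = 7 × 77, so the span is exactly 77 full weeks.
Each full week contributes 5 weekdays (Mon–Fri): 77 × 5 = 385.

385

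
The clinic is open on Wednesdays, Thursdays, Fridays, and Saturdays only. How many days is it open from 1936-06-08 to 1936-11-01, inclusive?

84

1936-06-08 is a Monday.
The range spans 147 days (inclusive of both endpoints).
147 = 7 × 21, so the span is exactly 21 full weeks.
Each full week contributes 4 days from the set (Wed, Thu, Fri, Sat): 21 × 4 = 84.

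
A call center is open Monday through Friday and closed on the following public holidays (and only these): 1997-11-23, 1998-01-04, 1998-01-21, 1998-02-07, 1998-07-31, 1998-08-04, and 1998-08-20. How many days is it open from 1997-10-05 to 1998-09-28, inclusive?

1997-10-05 is a Sunday.
The range spans 359 days (inclusive of both endpoints).
359 = 7 × 51 + 2, so there are 51 full weeks plus 2 extra days.
Each full week contributes 5 weekdays (Mon–Fri): 51 × 5 = 255.
The 2 extra days are Sunday, Monday — 1 of them qualifies.
Total: 255 + 1 = 256.
Holidays: 1997-11-23 (Sun); 1998-01-04 (Sun); 1998-01-21 (Wed); 1998-02-07 (Sat); 1998-07-31 (Fri); 1998-08-04 (Tue); 1998-08-20 (Thu).
4 of the 7 holidays fall on weekdays; the rest are weekends and were already excluded.
Business days: 256 − 4 = 252.

252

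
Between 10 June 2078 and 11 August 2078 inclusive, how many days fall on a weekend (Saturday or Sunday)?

18

10 June 2078 is a Friday.
From 10 June 2078 to 11 August 2078 is 63 days inclusive.
63 = 7 × 9, so the span is exactly 9 full weeks.
Each full week contributes 2 weekend days (Sat, Sun): 9 × 2 = 18.
Total: 18.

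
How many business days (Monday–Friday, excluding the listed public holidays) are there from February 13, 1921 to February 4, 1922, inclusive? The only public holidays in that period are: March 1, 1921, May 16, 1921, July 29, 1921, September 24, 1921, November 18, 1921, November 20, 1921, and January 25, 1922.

February 13, 1921 is a Sunday.
That's 357 days from start to end, counting both.
357 = 7 × 51, so the span is exactly 51 full weeks.
Each full week contributes 5 weekdays (Mon–Fri): 51 × 5 = 255.
Holidays: March 1, 1921 (Tue); May 16, 1921 (Mon); July 29, 1921 (Fri); September 24, 1921 (Sat); November 18, 1921 (Fri); November 20, 1921 (Sun); January 25, 1922 (Wed).
5 of the 7 holidays fall on weekdays; the rest are weekends and were already excluded.
Business days: 255 − 5 = 250.

250 business days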